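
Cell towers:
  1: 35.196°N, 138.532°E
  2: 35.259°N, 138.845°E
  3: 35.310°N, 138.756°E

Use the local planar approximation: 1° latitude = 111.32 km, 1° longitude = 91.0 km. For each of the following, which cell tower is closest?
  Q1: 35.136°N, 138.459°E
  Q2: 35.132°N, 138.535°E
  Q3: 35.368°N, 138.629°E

Q1→1; Q2→1; Q3→3

Q1 at 35.136°N, 138.459°E:
  1: √((0.060·111.32)² + (0.073·91.0)²) = √(44.61171 + 44.12945) = 9.420 km
  2: √((0.123·111.32)² + (0.386·91.0)²) = √(187.48072 + 1233.83588) = 37.700 km
  3: √((0.174·111.32)² + (0.297·91.0)²) = √(375.18450 + 730.45873) = 33.251 km
  → nearest: 1 (9.420 km)
Q2 at 35.132°N, 138.535°E:
  1: √((0.064·111.32)² + (-0.003·91.0)²) = √(50.75822 + 0.07453) = 7.130 km
  2: √((0.127·111.32)² + (0.310·91.0)²) = √(199.87286 + 795.80410) = 31.554 km
  3: √((0.178·111.32)² + (0.221·91.0)²) = √(392.63264 + 404.45232) = 28.233 km
  → nearest: 1 (7.130 km)
Q3 at 35.368°N, 138.629°E:
  1: √((-0.172·111.32)² + (-0.097·91.0)²) = √(366.60914 + 77.91593) = 21.084 km
  2: √((-0.109·111.32)² + (0.216·91.0)²) = √(147.23104 + 386.35834) = 23.100 km
  3: √((-0.058·111.32)² + (0.127·91.0)²) = √(41.68717 + 133.56425) = 13.238 km
  → nearest: 3 (13.238 km)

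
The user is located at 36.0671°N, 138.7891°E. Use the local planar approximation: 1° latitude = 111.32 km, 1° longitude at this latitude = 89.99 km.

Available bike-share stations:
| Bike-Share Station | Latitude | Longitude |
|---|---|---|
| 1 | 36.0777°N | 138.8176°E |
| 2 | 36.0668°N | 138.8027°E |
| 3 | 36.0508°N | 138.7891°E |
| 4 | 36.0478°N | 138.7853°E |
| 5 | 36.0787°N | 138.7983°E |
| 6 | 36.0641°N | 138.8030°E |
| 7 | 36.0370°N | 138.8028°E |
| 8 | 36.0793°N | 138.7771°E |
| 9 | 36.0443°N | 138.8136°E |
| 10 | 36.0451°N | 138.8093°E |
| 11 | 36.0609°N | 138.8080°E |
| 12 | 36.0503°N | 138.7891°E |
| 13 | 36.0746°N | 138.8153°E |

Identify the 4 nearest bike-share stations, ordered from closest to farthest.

Distances from 36.0671°N, 138.7891°E:
1: √((0.0106·111.32)² + (0.0285·89.99)²) = √(1.392381 + 6.577763) = 2.8231 km
2: √((-0.0003·111.32)² + (0.0136·89.99)²) = √(0.001115 + 1.497843) = 1.2243 km
3: √((-0.0163·111.32)² + (0.0000·89.99)²) = √(3.292468 + 0.000000) = 1.8145 km
4: √((-0.0193·111.32)² + (-0.0038·89.99)²) = √(4.615949 + 0.116938) = 2.1755 km
5: √((0.0116·111.32)² + (0.0092·89.99)²) = √(1.667487 + 0.685432) = 1.5339 km
6: √((-0.0030·111.32)² + (0.0139·89.99)²) = √(0.111529 + 1.564653) = 1.2947 km
7: √((-0.0301·111.32)² + (0.0137·89.99)²) = √(11.227405 + 1.519951) = 3.5703 km
8: √((0.0122·111.32)² + (-0.0120·89.99)²) = √(1.844446 + 1.166141) = 1.7351 km
9: √((-0.0228·111.32)² + (0.0245·89.99)²) = √(6.441931 + 4.860945) = 3.3620 km
10: √((-0.0220·111.32)² + (0.0202·89.99)²) = √(5.997797 + 3.304390) = 3.0499 km
11: √((-0.0062·111.32)² + (0.0189·89.99)²) = √(0.476354 + 2.892758) = 1.8355 km
12: √((-0.0168·111.32)² + (0.0000·89.99)²) = √(3.497558 + 0.000000) = 1.8702 km
13: √((0.0075·111.32)² + (0.0262·89.99)²) = √(0.697058 + 5.558928) = 2.5012 km
Sorted: 2 (1.2243 km) < 6 (1.2947 km) < 5 (1.5339 km) < 8 (1.7351 km) < 3 (1.8145 km) < 11 (1.8355 km) < …

2, 6, 5, 8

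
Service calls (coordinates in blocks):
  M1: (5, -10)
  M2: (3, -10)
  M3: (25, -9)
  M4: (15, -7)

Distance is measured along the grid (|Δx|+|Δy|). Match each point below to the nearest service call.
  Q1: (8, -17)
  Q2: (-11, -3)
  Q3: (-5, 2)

Q1 at (8, -17):
  M1: 10 blocks
  M2: 12 blocks
  M3: 25 blocks
  M4: 17 blocks
  → nearest: M1 (10 blocks)
Q2 at (-11, -3):
  M1: 23 blocks
  M2: 21 blocks
  M3: 42 blocks
  M4: 30 blocks
  → nearest: M2 (21 blocks)
Q3 at (-5, 2):
  M1: 22 blocks
  M2: 20 blocks
  M3: 41 blocks
  M4: 29 blocks
  → nearest: M2 (20 blocks)

Q1→M1; Q2→M2; Q3→M2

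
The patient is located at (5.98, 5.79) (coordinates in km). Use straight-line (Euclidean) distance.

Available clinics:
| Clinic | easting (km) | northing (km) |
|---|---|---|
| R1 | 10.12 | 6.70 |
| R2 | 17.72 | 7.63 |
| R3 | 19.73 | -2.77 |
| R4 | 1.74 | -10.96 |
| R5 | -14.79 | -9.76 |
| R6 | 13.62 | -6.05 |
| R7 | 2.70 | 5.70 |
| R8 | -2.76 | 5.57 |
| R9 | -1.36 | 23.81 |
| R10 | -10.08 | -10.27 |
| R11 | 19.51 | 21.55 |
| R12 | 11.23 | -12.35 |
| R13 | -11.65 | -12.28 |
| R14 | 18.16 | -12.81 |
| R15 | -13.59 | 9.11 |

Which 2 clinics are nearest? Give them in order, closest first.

R7, R1

Distances from (5.98, 5.79):
R1: 4.24 km
R2: 11.88 km
R3: 16.20 km
R4: 17.28 km
R5: 25.95 km
R6: 14.09 km
R7: 3.28 km
R8: 8.74 km
R9: 19.46 km
R10: 22.71 km
R11: 20.77 km
R12: 18.88 km
R13: 25.25 km
R14: 22.23 km
R15: 19.85 km
Sorted: R7 (3.28 km) < R1 (4.24 km) < R8 (8.74 km) < R2 (11.88 km) < …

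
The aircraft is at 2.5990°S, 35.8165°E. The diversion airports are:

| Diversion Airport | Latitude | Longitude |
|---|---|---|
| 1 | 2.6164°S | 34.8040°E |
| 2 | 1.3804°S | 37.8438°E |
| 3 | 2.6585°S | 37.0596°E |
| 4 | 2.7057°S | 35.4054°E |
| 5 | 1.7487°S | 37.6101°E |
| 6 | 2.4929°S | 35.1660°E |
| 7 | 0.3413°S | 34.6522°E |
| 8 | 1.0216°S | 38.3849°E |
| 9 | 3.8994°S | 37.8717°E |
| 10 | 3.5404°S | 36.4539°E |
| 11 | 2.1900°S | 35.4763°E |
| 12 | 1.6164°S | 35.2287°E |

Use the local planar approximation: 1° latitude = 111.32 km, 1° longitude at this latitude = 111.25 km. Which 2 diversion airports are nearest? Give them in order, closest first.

4, 11

Distances from 2.5990°S, 35.8165°E:
1: √((-0.0174·111.32)² + (-1.0125·111.25)²) = √(3.751845 + 12687.910400) = 112.6573 km
2: √((1.2186·111.32)² + (2.0273·111.25)²) = √(18402.157478 + 50866.994753) = 263.1903 km
3: √((-0.0595·111.32)² + (1.2431·111.25)²) = √(43.871282 + 19125.472451) = 138.4534 km
4: √((-0.1067·111.32)² + (-0.4111·111.25)²) = √(141.083178 + 2091.678791) = 47.2521 km
5: √((0.8503·111.32)² + (1.7936·111.25)²) = √(8959.643992 + 39815.413444) = 220.8508 km
6: √((0.1061·111.32)² + (-0.6505·111.25)²) = √(139.500949 + 5237.145516) = 73.3256 km
7: √((2.2577·111.32)² + (-1.1643·111.25)²) = √(63165.343364 + 16777.599930) = 282.7418 km
8: √((1.5774·111.32)² + (2.5684·111.25)²) = √(30834.014216 + 81644.204490) = 335.3777 km
9: √((-1.3004·111.32)² + (2.0552·111.25)²) = √(20955.610467 + 52276.706881) = 270.6147 km
10: √((-0.9414·111.32)² + (0.6374·111.25)²) = √(10982.337432 + 5028.334466) = 126.5333 km
11: √((0.4090·111.32)² + (-0.3402·111.25)²) = √(2072.969973 + 1432.414333) = 59.2063 km
12: √((0.9826·111.32)² + (-0.5878·111.25)²) = √(11964.647690 + 4276.211753) = 127.4396 km
Sorted: 4 (47.2521 km) < 11 (59.2063 km) < 6 (73.3256 km) < 1 (112.6573 km) < …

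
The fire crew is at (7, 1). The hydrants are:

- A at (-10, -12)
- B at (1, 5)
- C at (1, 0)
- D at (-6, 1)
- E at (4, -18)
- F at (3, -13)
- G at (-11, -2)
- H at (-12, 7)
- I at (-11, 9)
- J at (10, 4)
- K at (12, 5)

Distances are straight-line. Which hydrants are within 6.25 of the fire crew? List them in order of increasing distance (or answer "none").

Distances from (7, 1):
A: 21.4
B: 7.2
C: 6.1
D: 13.0
E: 19.2
F: 14.6
G: 18.2
H: 19.9
I: 19.7
J: 4.2
K: 6.4
Threshold 6.25: J (4.2), C (6.1) are within range.

J, C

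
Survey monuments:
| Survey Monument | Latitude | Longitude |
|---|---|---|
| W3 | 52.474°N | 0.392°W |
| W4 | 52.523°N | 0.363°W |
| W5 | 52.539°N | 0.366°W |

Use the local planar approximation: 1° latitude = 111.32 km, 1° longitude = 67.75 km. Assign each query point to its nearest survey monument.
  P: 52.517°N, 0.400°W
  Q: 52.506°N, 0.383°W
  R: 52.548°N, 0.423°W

P at 52.517°N, 0.400°W:
  W3: √((-0.043·111.32)² + (0.008·67.75)²) = √(22.91307 + 0.29376) = 4.817 km
  W4: √((0.006·111.32)² + (0.037·67.75)²) = √(0.44612 + 6.28380) = 2.594 km
  W5: √((0.022·111.32)² + (0.034·67.75)²) = √(5.99780 + 5.30611) = 3.362 km
  → nearest: W4 (2.594 km)
Q at 52.506°N, 0.383°W:
  W3: √((-0.032·111.32)² + (-0.009·67.75)²) = √(12.68955 + 0.37180) = 3.614 km
  W4: √((0.017·111.32)² + (0.020·67.75)²) = √(3.58133 + 1.83603) = 2.328 km
  W5: √((0.033·111.32)² + (0.017·67.75)²) = √(13.49504 + 1.32653) = 3.850 km
  → nearest: W4 (2.328 km)
R at 52.548°N, 0.423°W:
  W3: √((-0.074·111.32)² + (0.031·67.75)²) = √(67.85937 + 4.41105) = 8.501 km
  W4: √((-0.025·111.32)² + (0.060·67.75)²) = √(7.74509 + 16.52422) = 4.926 km
  W5: √((-0.009·111.32)² + (0.057·67.75)²) = √(1.00376 + 14.91311) = 3.990 km
  → nearest: W5 (3.990 km)

P→W4; Q→W4; R→W5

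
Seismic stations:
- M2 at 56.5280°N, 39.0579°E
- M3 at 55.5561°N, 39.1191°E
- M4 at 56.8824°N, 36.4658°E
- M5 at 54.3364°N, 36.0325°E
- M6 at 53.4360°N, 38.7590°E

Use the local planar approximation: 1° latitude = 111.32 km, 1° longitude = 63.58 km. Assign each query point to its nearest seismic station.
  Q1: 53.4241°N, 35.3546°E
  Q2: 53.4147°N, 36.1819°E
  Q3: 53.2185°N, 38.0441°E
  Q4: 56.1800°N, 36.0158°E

Q1 at 53.4241°N, 35.3546°E:
  M2: 418.1241 km
  M3: 337.0675 km
  M4: 391.4070 km
  M5: 110.3248 km
  M6: 216.4558 km
  → nearest: M5 (110.3248 km)
Q2 at 53.4147°N, 36.1819°E:
  M2: 391.8531 km
  M3: 302.8198 km
  M4: 386.4461 km
  M5: 103.0424 km
  M6: 163.8692 km
  → nearest: M5 (103.0424 km)
Q3 at 53.2185°N, 38.0441°E:
  M2: 374.0098 km
  M3: 269.0480 km
  M4: 420.0285 km
  M5: 178.4496 km
  M6: 51.4998 km
  → nearest: M6 (51.4998 km)
Q4 at 56.1800°N, 36.0158°E:
  M2: 197.2581 km
  M3: 209.1746 km
  M4: 83.2613 km
  M5: 205.2323 km
  M6: 351.7483 km
  → nearest: M4 (83.2613 km)

Q1→M5; Q2→M5; Q3→M6; Q4→M4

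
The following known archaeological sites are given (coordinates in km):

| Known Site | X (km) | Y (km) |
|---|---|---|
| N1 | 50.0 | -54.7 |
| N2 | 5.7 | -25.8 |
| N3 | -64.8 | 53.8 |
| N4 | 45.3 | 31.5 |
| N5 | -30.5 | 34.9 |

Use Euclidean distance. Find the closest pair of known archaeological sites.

Pairwise distances:
N1–N2: √((-44.3)² + (28.9)²) = √(1962.490 + 835.210) = 52.9 km
N1–N3: √((-114.8)² + (108.5)²) = √(13179.040 + 11772.250) = 158.0 km
N1–N4: √((-4.7)² + (86.2)²) = √(22.090 + 7430.440) = 86.3 km
N1–N5: √((-80.5)² + (89.6)²) = √(6480.250 + 8028.160) = 120.5 km
N2–N3: √((-70.5)² + (79.6)²) = √(4970.250 + 6336.160) = 106.3 km
N2–N4: √((39.6)² + (57.3)²) = √(1568.160 + 3283.290) = 69.7 km
N2–N5: √((-36.2)² + (60.7)²) = √(1310.440 + 3684.490) = 70.7 km
N3–N4: √((110.1)² + (-22.3)²) = √(12122.010 + 497.290) = 112.3 km
N3–N5: √((34.3)² + (-18.9)²) = √(1176.490 + 357.210) = 39.2 km
N4–N5: √((-75.8)² + (3.4)²) = √(5745.640 + 11.560) = 75.9 km
Closest pair: N3–N5 at 39.2 km.

N3 and N5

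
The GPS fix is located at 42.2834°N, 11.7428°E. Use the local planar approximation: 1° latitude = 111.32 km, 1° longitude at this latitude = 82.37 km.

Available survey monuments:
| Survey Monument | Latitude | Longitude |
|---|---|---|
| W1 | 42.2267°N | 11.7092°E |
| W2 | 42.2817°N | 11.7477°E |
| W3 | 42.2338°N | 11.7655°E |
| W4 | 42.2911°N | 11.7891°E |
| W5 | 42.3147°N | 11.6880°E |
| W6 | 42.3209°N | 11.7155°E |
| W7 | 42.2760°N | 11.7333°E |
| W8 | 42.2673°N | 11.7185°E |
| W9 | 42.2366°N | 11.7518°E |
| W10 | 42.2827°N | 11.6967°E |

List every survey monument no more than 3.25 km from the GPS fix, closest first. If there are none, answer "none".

W2, W7, W8

Distances from 42.2834°N, 11.7428°E:
W1: √((-0.0567·111.32)² + (-0.0336·82.37)²) = √(39.839375 + 7.659787) = 6.8920 km
W2: √((-0.0017·111.32)² + (0.0049·82.37)²) = √(0.035813 + 0.162903) = 0.4458 km
W3: √((-0.0496·111.32)² + (0.0227·82.37)²) = √(30.486653 + 3.496148) = 5.8295 km
W4: √((0.0077·111.32)² + (0.0463·82.37)²) = √(0.734730 + 14.544544) = 3.9089 km
W5: √((0.0313·111.32)² + (-0.0548·82.37)²) = √(12.140458 + 20.375077) = 5.7022 km
W6: √((0.0375·111.32)² + (-0.0273·82.37)²) = √(17.426450 + 5.056656) = 4.7416 km
W7: √((-0.0074·111.32)² + (-0.0095·82.37)²) = √(0.678594 + 0.612330) = 1.1362 km
W8: √((-0.0161·111.32)² + (-0.0243·82.37)²) = √(3.212167 + 4.006367) = 2.6867 km
W9: √((-0.0468·111.32)² + (0.0090·82.37)²) = √(27.141766 + 0.549570) = 5.2623 km
W10: √((-0.0007·111.32)² + (-0.0461·82.37)²) = √(0.006072 + 14.419161) = 3.7981 km
Threshold 3.25 km: W2 (0.4458 km), W7 (1.1362 km), W8 (2.6867 km) are within range.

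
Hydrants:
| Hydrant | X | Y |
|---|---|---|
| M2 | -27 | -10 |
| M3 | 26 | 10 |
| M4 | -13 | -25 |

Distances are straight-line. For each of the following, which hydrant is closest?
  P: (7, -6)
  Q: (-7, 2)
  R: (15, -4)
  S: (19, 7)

P→M3; Q→M2; R→M3; S→M3

P at (7, -6):
  M2: √((-34)² + (-4)²) = √(1156.000 + 16.000) = 34.2
  M3: √((19)² + (16)²) = √(361.000 + 256.000) = 24.8
  M4: √((-20)² + (-19)²) = √(400.000 + 361.000) = 27.6
  → nearest: M3 (24.8)
Q at (-7, 2):
  M2: √((-20)² + (-12)²) = √(400.000 + 144.000) = 23.3
  M3: √((33)² + (8)²) = √(1089.000 + 64.000) = 34.0
  M4: √((-6)² + (-27)²) = √(36.000 + 729.000) = 27.7
  → nearest: M2 (23.3)
R at (15, -4):
  M2: √((-42)² + (-6)²) = √(1764.000 + 36.000) = 42.4
  M3: √((11)² + (14)²) = √(121.000 + 196.000) = 17.8
  M4: √((-28)² + (-21)²) = √(784.000 + 441.000) = 35.0
  → nearest: M3 (17.8)
S at (19, 7):
  M2: √((-46)² + (-17)²) = √(2116.000 + 289.000) = 49.0
  M3: √((7)² + (3)²) = √(49.000 + 9.000) = 7.6
  M4: √((-32)² + (-32)²) = √(1024.000 + 1024.000) = 45.3
  → nearest: M3 (7.6)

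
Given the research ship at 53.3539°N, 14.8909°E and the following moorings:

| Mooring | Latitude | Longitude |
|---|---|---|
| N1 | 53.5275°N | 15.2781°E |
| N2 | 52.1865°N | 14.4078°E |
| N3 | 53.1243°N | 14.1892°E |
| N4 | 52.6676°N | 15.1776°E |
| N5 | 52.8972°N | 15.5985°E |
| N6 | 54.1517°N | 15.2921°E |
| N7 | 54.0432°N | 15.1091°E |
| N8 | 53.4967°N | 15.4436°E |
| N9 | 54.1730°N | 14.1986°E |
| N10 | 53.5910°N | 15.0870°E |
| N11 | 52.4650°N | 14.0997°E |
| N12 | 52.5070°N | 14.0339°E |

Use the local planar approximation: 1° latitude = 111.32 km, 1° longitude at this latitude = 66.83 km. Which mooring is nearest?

N10

Distances from 53.3539°N, 14.8909°E:
N1: √((0.1736·111.32)² + (0.3872·66.83)²) = √(373.461500 + 669.597185) = 32.2964 km
N2: √((-1.1674·111.32)² + (-0.4831·66.83)²) = √(16888.293708 + 1042.358224) = 133.9054 km
N3: √((-0.2296·111.32)² + (-0.7017·66.83)²) = √(653.266162 + 2199.104541) = 53.4076 km
N4: √((-0.6863·111.32)² + (0.2867·66.83)²) = √(5836.794366 + 367.111770) = 78.7649 km
N5: √((-0.4567·111.32)² + (0.7076·66.83)²) = √(2584.689738 + 2236.240820) = 69.4329 km
N6: √((0.7978·111.32)² + (0.4012·66.83)²) = √(7887.410773 + 718.893854) = 92.7702 km
N7: √((0.6893·111.32)² + (0.2182·66.83)²) = √(5887.934259 + 212.643648) = 78.1062 km
N8: √((0.1428·111.32)² + (0.5527·66.83)²) = √(252.698585 + 1364.337610) = 40.2124 km
N9: √((0.8191·111.32)² + (-0.6923·66.83)²) = √(8314.195785 + 2140.580602) = 102.2486 km
N10: √((0.2371·111.32)² + (0.1961·66.83)²) = √(696.641758 + 171.750539) = 29.4685 km
N11: √((-0.8889·111.32)² + (-0.7912·66.83)²) = √(9791.567175 + 2795.860378) = 112.1937 km
N12: √((-0.8469·111.32)² + (-0.8570·66.83)²) = √(8888.135382 + 3280.232038) = 110.3103 km
Minimum: N10 at 29.4685 km.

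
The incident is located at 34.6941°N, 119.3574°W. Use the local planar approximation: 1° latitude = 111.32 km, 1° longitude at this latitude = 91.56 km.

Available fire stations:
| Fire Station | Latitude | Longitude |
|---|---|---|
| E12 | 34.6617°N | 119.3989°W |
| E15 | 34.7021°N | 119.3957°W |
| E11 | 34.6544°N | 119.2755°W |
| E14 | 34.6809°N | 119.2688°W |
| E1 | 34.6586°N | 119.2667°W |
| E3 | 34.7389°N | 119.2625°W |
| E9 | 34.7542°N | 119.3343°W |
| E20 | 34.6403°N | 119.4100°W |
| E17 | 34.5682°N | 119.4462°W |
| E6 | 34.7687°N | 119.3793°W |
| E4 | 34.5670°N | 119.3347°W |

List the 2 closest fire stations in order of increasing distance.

E15, E12

Distances from 34.6941°N, 119.3574°W:
E12: 5.2390 km
E15: 3.6181 km
E11: 8.7042 km
E14: 8.2442 km
E1: 9.1968 km
E3: 10.0185 km
E9: 7.0167 km
E20: 7.6852 km
E17: 16.2028 km
E6: 8.5431 km
E4: 14.3006 km
Sorted: E15 (3.6181 km) < E12 (5.2390 km) < E9 (7.0167 km) < E20 (7.6852 km) < …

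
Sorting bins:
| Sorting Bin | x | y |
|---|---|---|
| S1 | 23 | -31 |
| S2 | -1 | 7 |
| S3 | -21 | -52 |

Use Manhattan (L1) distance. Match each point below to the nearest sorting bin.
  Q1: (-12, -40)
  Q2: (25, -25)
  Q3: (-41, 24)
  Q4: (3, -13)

Q1→S3; Q2→S1; Q3→S2; Q4→S2

Q1 at (-12, -40):
  S1: 44
  S2: 58
  S3: 21
  → nearest: S3 (21)
Q2 at (25, -25):
  S1: 8
  S2: 58
  S3: 73
  → nearest: S1 (8)
Q3 at (-41, 24):
  S1: 119
  S2: 57
  S3: 96
  → nearest: S2 (57)
Q4 at (3, -13):
  S1: 38
  S2: 24
  S3: 63
  → nearest: S2 (24)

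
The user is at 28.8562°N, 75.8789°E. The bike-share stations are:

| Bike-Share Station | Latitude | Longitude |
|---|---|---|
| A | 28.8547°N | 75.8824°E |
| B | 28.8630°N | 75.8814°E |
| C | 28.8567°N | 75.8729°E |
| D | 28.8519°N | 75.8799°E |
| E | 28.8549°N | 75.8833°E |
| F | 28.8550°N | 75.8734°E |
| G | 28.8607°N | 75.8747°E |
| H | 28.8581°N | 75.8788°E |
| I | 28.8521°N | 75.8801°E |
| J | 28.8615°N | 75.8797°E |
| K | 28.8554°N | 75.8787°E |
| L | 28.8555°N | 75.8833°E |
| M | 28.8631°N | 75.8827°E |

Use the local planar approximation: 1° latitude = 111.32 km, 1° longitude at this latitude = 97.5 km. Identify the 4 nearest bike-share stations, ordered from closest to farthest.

K, H, A, L

Distances from 28.8562°N, 75.8789°E:
A: 0.3799 km
B: 0.7953 km
C: 0.5876 km
D: 0.4885 km
E: 0.4528 km
F: 0.5526 km
G: 0.6470 km
H: 0.2117 km
I: 0.4712 km
J: 0.5951 km
K: 0.0912 km
L: 0.4360 km
M: 0.8528 km
Sorted: K (0.0912 km) < H (0.2117 km) < A (0.3799 km) < L (0.4360 km) < E (0.4528 km) < I (0.4712 km) < …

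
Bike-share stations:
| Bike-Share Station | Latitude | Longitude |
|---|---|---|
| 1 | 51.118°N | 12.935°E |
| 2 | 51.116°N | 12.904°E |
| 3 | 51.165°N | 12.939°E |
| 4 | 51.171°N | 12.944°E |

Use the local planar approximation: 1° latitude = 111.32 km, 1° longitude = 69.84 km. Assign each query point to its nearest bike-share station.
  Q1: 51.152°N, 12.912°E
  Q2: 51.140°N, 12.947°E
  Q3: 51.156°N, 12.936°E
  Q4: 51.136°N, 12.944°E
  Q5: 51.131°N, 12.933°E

Q1 at 51.152°N, 12.912°E:
  1: √((-0.034·111.32)² + (0.023·69.84)²) = √(14.32532 + 2.58026) = 4.112 km
  2: √((-0.036·111.32)² + (-0.008·69.84)²) = √(16.06022 + 0.31217) = 4.046 km
  3: √((0.013·111.32)² + (0.027·69.84)²) = √(2.09427 + 3.55579) = 2.377 km
  4: √((0.019·111.32)² + (0.032·69.84)²) = √(4.47356 + 4.99469) = 3.077 km
  → nearest: 3 (2.377 km)
Q2 at 51.140°N, 12.947°E:
  1: √((-0.022·111.32)² + (-0.012·69.84)²) = √(5.99780 + 0.70238) = 2.588 km
  2: √((-0.024·111.32)² + (-0.043·69.84)²) = √(7.13787 + 9.01873) = 4.020 km
  3: √((0.025·111.32)² + (-0.008·69.84)²) = √(7.74509 + 0.31217) = 2.839 km
  4: √((0.031·111.32)² + (-0.003·69.84)²) = √(11.90885 + 0.04390) = 3.457 km
  → nearest: 1 (2.588 km)
Q3 at 51.156°N, 12.936°E:
  1: √((-0.038·111.32)² + (-0.001·69.84)²) = √(17.89425 + 0.00488) = 4.231 km
  2: √((-0.040·111.32)² + (-0.032·69.84)²) = √(19.82743 + 4.99469) = 4.982 km
  3: √((0.009·111.32)² + (0.003·69.84)²) = √(1.00376 + 0.04390) = 1.024 km
  4: √((0.015·111.32)² + (0.008·69.84)²) = √(2.78823 + 0.31217) = 1.761 km
  → nearest: 3 (1.024 km)
Q4 at 51.136°N, 12.944°E:
  1: √((-0.018·111.32)² + (-0.009·69.84)²) = √(4.01505 + 0.39509) = 2.100 km
  2: √((-0.020·111.32)² + (-0.040·69.84)²) = √(4.95686 + 7.80420) = 3.572 km
  3: √((0.029·111.32)² + (-0.005·69.84)²) = √(10.42179 + 0.12194) = 3.247 km
  4: √((0.035·111.32)² + (0.000·69.84)²) = √(15.18037 + 0.00000) = 3.896 km
  → nearest: 1 (2.100 km)
Q5 at 51.131°N, 12.933°E:
  1: √((-0.013·111.32)² + (0.002·69.84)²) = √(2.09427 + 0.01951) = 1.454 km
  2: √((-0.015·111.32)² + (-0.029·69.84)²) = √(2.78823 + 4.10208) = 2.625 km
  3: √((0.034·111.32)² + (0.006·69.84)²) = √(14.32532 + 0.17559) = 3.808 km
  4: √((0.040·111.32)² + (0.011·69.84)²) = √(19.82743 + 0.59019) = 4.519 km
  → nearest: 1 (1.454 km)

Q1→3; Q2→1; Q3→3; Q4→1; Q5→1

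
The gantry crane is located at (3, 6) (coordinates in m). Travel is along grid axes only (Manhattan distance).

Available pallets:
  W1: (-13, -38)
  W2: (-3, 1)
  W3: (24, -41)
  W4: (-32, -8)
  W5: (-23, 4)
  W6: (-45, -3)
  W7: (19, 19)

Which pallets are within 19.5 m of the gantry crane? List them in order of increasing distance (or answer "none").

Distances from (3, 6):
W1: 60 m
W2: 11 m
W3: 68 m
W4: 49 m
W5: 28 m
W6: 57 m
W7: 29 m
Threshold 19.5 m: W2 (11 m) is within range.

W2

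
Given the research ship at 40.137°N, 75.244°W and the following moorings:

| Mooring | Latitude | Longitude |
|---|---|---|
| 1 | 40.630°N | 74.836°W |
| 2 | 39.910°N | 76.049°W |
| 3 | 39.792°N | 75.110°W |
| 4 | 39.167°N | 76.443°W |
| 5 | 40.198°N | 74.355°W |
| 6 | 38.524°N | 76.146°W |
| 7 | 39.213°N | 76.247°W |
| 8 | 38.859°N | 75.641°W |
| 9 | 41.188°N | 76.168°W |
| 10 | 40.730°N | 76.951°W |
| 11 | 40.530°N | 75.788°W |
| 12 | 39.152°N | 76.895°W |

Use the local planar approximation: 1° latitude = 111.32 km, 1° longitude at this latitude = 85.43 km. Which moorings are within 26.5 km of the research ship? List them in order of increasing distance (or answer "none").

none

Distances from 40.137°N, 75.244°W:
1: √((0.493·111.32)² + (0.408·85.43)²) = √(3011.89782 + 1214.90170) = 65.014 km
2: √((-0.227·111.32)² + (-0.805·85.43)²) = √(638.55471 + 4729.47107) = 73.267 km
3: √((-0.345·111.32)² + (0.134·85.43)²) = √(1474.97475 + 131.04800) = 40.075 km
4: √((-0.970·111.32)² + (-1.199·85.43)²) = √(11659.76678 + 10492.02167) = 148.835 km
5: √((0.061·111.32)² + (0.889·85.43)²) = √(46.11116 + 5767.98782) = 76.250 km
6: √((-1.613·111.32)² + (-0.902·85.43)²) = √(32241.49194 + 5937.91379) = 195.396 km
7: √((-0.924·111.32)² + (-1.003·85.43)²) = √(10580.11377 + 7342.14029) = 133.874 km
8: √((-1.278·111.32)² + (-0.397·85.43)²) = √(20239.88791 + 1150.27538) = 146.254 km
9: √((1.051·111.32)² + (-0.924·85.43)²) = √(13688.37289 + 6231.10049) = 141.136 km
10: √((0.593·111.32)² + (-1.707·85.43)²) = √(4357.68448 + 21266.10016) = 160.074 km
11: √((0.393·111.32)² + (-0.544·85.43)²) = √(1913.95400 + 2159.82524) = 63.826 km
12: √((-0.985·111.32)² + (-1.651·85.43)²) = √(12023.16636 + 19893.67228) = 178.653 km
Threshold 26.5 km: none within range.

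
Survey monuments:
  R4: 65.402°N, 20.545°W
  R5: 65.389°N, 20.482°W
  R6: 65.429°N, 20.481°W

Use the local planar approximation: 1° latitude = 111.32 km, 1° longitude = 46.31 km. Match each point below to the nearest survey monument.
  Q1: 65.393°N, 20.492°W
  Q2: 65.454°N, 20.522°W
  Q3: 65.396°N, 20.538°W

Q1 at 65.393°N, 20.492°W:
  R4: 2.651 km
  R5: 0.642 km
  R6: 4.040 km
  → nearest: R5 (0.642 km)
Q2 at 65.454°N, 20.522°W:
  R4: 5.886 km
  R5: 7.469 km
  R6: 3.369 km
  → nearest: R6 (3.369 km)
Q3 at 65.396°N, 20.538°W:
  R4: 0.742 km
  R5: 2.708 km
  R6: 4.524 km
  → nearest: R4 (0.742 km)

Q1→R5; Q2→R6; Q3→R4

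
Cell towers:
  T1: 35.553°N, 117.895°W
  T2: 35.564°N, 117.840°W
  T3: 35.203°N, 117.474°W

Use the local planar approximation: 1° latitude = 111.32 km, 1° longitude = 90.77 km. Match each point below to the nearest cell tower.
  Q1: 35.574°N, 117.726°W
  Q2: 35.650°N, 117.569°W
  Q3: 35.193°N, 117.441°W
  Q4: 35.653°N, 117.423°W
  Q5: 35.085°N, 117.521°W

Q1 at 35.574°N, 117.726°W:
  T1: 15.517 km
  T2: 10.407 km
  T3: 47.211 km
  → nearest: T2 (10.407 km)
Q2 at 35.650°N, 117.569°W:
  T1: 31.500 km
  T2: 26.396 km
  T3: 50.502 km
  → nearest: T2 (26.396 km)
Q3 at 35.193°N, 117.441°W:
  T1: 57.483 km
  T2: 54.930 km
  T3: 3.196 km
  → nearest: T3 (3.196 km)
Q4 at 35.653°N, 117.423°W:
  T1: 44.266 km
  T2: 39.126 km
  T3: 50.307 km
  → nearest: T2 (39.126 km)
Q5 at 35.085°N, 117.521°W:
  T1: 62.182 km
  T2: 60.677 km
  T3: 13.811 km
  → nearest: T3 (13.811 km)

Q1→T2; Q2→T2; Q3→T3; Q4→T2; Q5→T3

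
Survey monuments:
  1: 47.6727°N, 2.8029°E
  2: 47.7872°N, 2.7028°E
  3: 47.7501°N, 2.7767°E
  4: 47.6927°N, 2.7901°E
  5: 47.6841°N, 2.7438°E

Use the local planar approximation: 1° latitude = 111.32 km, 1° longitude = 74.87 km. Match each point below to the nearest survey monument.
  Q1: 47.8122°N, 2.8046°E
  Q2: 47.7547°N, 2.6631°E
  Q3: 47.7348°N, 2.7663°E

Q1 at 47.8122°N, 2.8046°E:
  1: 15.5297 km
  2: 8.1140 km
  3: 7.2217 km
  4: 13.3470 km
  5: 14.9690 km
  → nearest: 3 (7.2217 km)
Q2 at 47.7547°N, 2.6631°E:
  1: 13.8881 km
  2: 4.6823 km
  3: 8.5206 km
  4: 11.7493 km
  5: 9.9133 km
  → nearest: 2 (4.6823 km)
Q3 at 47.7348°N, 2.7663°E:
  1: 7.4363 km
  2: 7.5252 km
  3: 1.8727 km
  4: 5.0139 km
  5: 5.8900 km
  → nearest: 3 (1.8727 km)

Q1→3; Q2→2; Q3→3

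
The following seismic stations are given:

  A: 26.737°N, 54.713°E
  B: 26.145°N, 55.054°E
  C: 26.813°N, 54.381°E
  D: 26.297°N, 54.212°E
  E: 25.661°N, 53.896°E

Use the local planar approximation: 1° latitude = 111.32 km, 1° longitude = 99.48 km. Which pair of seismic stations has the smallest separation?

Pairwise distances:
A–B: 74.120 km
A–C: 34.094 km
A–D: 69.879 km
A–E: 144.751 km
B–C: 100.060 km
B–D: 85.454 km
B–E: 127.175 km
C–D: 59.851 km
C–E: 137.016 km
D–E: 77.465 km
Closest pair: A–C at 34.094 km.

A and C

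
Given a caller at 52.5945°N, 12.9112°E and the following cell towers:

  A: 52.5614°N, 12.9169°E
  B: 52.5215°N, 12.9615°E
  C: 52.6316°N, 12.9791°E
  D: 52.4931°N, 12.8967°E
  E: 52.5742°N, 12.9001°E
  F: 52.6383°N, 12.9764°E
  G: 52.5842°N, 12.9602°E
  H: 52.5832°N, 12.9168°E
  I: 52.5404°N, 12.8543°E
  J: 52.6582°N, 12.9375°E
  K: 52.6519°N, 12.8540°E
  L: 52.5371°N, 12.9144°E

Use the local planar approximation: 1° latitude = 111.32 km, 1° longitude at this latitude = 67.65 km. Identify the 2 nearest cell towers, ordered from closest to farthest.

H, E

Distances from 52.5945°N, 12.9112°E:
A: 3.7048 km
B: 8.8100 km
C: 6.1771 km
D: 11.3304 km
E: 2.3813 km
F: 6.5748 km
G: 3.5076 km
H: 1.3137 km
I: 7.1475 km
J: 7.3109 km
K: 7.4701 km
L: 6.3934 km
Sorted: H (1.3137 km) < E (2.3813 km) < G (3.5076 km) < A (3.7048 km) < …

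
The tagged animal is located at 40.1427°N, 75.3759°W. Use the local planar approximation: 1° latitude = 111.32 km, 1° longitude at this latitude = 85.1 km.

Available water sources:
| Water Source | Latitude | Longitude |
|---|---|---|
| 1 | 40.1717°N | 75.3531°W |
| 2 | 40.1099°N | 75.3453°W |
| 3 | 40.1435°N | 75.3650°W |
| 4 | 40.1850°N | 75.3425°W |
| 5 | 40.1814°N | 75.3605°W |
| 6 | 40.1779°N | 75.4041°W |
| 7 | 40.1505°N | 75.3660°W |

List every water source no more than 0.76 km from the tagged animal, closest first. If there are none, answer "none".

none

Distances from 40.1427°N, 75.3759°W:
1: √((0.0290·111.32)² + (0.0228·85.1)²) = √(10.421792 + 3.764686) = 3.7665 km
2: √((-0.0328·111.32)² + (0.0306·85.1)²) = √(13.331962 + 6.781128) = 4.4848 km
3: √((0.0008·111.32)² + (0.0109·85.1)²) = √(0.007931 + 0.860423) = 0.9319 km
4: √((0.0423·111.32)² + (0.0334·85.1)²) = √(22.173136 + 8.078897) = 5.5002 km
5: √((0.0387·111.32)² + (0.0154·85.1)²) = √(18.559588 + 1.717515) = 4.5030 km
6: √((0.0352·111.32)² + (-0.0282·85.1)²) = √(15.354360 + 5.759136) = 4.5949 km
7: √((0.0078·111.32)² + (0.0099·85.1)²) = √(0.753938 + 0.709789) = 1.2098 km
Threshold 0.76 km: none within range.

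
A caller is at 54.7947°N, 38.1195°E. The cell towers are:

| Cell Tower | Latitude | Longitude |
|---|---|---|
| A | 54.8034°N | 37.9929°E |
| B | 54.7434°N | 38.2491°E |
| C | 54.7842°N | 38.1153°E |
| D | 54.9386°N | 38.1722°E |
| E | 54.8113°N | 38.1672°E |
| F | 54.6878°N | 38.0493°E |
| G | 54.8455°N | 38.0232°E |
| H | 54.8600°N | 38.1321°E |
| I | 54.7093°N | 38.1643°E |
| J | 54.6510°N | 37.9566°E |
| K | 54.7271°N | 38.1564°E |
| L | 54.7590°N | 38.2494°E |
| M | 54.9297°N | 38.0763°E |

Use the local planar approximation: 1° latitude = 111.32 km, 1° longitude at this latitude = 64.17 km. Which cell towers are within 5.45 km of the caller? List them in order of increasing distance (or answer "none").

C, E

Distances from 54.7947°N, 38.1195°E:
A: √((0.0087·111.32)² + (-0.1266·64.17)²) = √(0.937961 + 65.998109) = 8.1814 km
B: √((-0.0513·111.32)² + (0.1296·64.17)²) = √(32.612277 + 69.163041) = 10.0884 km
C: √((-0.0105·111.32)² + (-0.0042·64.17)²) = √(1.366234 + 0.072638) = 1.1995 km
D: √((0.1439·111.32)² + (0.0527·64.17)²) = √(256.606695 + 11.436294) = 16.3720 km
E: √((0.0166·111.32)² + (0.0477·64.17)²) = √(3.414779 + 9.369164) = 3.5755 km
F: √((-0.1069·111.32)² + (-0.0702·64.17)²) = √(141.612570 + 20.292628) = 12.7242 km
G: √((0.0508·111.32)² + (-0.0963·64.17)²) = √(31.979658 + 38.187098) = 8.3766 km
H: √((0.0653·111.32)² + (0.0126·64.17)²) = √(52.841210 + 0.653740) = 7.3140 km
I: √((-0.0854·111.32)² + (0.0448·64.17)²) = √(90.377877 + 8.264567) = 9.9319 km
J: √((-0.1437·111.32)² + (-0.1629·64.17)²) = √(255.893899 + 109.271335) = 19.1093 km
K: √((-0.0676·111.32)² + (0.0369·64.17)²) = √(56.629117 + 5.606823) = 7.8890 km
L: √((-0.0357·111.32)² + (0.1299·64.17)²) = √(15.793662 + 69.483611) = 9.2346 km
M: √((0.1350·111.32)² + (-0.0432·64.17)²) = √(225.846795 + 7.684782) = 15.2817 km
Threshold 5.45 km: C (1.1995 km), E (3.5755 km) are within range.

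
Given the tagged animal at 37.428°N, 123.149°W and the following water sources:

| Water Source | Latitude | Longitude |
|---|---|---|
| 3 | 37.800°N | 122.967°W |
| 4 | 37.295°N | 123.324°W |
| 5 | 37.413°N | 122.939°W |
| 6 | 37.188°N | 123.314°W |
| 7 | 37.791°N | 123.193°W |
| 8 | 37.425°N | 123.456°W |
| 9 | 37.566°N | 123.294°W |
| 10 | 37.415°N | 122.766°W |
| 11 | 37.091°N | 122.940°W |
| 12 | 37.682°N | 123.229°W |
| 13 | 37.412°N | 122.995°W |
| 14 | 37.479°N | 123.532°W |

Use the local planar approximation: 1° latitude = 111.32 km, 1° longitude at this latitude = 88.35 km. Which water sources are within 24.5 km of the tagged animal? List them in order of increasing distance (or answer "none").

13, 5, 9, 4

Distances from 37.428°N, 123.149°W:
3: √((0.372·111.32)² + (0.182·88.35)²) = √(1714.87423 + 258.55675) = 44.423 km
4: √((-0.133·111.32)² + (-0.175·88.35)²) = √(219.20461 + 239.05025) = 21.407 km
5: √((-0.015·111.32)² + (0.210·88.35)²) = √(2.78823 + 344.23236) = 18.628 km
6: √((-0.240·111.32)² + (-0.165·88.35)²) = √(713.78740 + 212.51080) = 30.435 km
7: √((0.363·111.32)² + (-0.044·88.35)²) = √(1632.90021 + 15.11188) = 40.596 km
8: √((-0.003·111.32)² + (-0.307·88.35)²) = √(0.11153 + 735.68154) = 27.126 km
9: √((0.138·111.32)² + (-0.145·88.35)²) = √(235.99596 + 164.11532) = 20.003 km
10: √((-0.013·111.32)² + (0.383·88.35)²) = √(2.09427 + 1145.01363) = 33.869 km
11: √((-0.337·111.32)² + (0.209·88.35)²) = √(1407.36322 + 340.96176) = 41.813 km
12: √((0.254·111.32)² + (-0.080·88.35)²) = √(799.49146 + 49.95662) = 29.145 km
13: √((-0.016·111.32)² + (0.154·88.35)²) = √(3.17239 + 185.12051) = 13.722 km
14: √((0.051·111.32)² + (-0.383·88.35)²) = √(32.23196 + 1145.01363) = 34.311 km
Threshold 24.5 km: 13 (13.722 km), 5 (18.628 km), 9 (20.003 km), 4 (21.407 km) are within range.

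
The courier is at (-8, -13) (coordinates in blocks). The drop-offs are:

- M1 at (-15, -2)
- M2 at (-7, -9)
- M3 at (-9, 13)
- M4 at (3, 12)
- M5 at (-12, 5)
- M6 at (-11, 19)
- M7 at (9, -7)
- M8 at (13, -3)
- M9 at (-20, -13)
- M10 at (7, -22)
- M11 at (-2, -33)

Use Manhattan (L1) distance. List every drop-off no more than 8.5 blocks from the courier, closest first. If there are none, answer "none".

M2

Distances from (-8, -13):
M1: |-7| + |11| = 7 + 11 = 18 blocks
M2: |1| + |4| = 1 + 4 = 5 blocks
M3: |-1| + |26| = 1 + 26 = 27 blocks
M4: |11| + |25| = 11 + 25 = 36 blocks
M5: |-4| + |18| = 4 + 18 = 22 blocks
M6: |-3| + |32| = 3 + 32 = 35 blocks
M7: |17| + |6| = 17 + 6 = 23 blocks
M8: |21| + |10| = 21 + 10 = 31 blocks
M9: |-12| + |0| = 12 + 0 = 12 blocks
M10: |15| + |-9| = 15 + 9 = 24 blocks
M11: |6| + |-20| = 6 + 20 = 26 blocks
Threshold 8.5 blocks: M2 (5 blocks) is within range.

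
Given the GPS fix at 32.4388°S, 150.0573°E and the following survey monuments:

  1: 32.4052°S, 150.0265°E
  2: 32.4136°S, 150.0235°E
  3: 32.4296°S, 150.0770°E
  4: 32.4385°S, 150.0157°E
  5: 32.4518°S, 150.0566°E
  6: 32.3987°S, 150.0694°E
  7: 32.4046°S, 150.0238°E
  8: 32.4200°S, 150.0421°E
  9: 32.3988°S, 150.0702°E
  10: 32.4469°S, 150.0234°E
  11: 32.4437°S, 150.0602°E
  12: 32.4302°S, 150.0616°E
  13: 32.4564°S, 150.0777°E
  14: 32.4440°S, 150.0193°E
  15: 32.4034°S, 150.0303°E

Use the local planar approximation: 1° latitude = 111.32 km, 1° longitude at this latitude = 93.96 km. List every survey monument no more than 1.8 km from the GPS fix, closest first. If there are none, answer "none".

Distances from 32.4388°S, 150.0573°E:
1: √((0.0336·111.32)² + (-0.0308·93.96)²) = √(13.990233 + 8.375051) = 4.7292 km
2: √((0.0252·111.32)² + (-0.0338·93.96)²) = √(7.869506 + 10.086011) = 4.2374 km
3: √((0.0092·111.32)² + (0.0197·93.96)²) = √(1.048871 + 3.426245) = 2.1154 km
4: √((0.0003·111.32)² + (-0.0416·93.96)²) = √(0.001115 + 15.278217) = 3.9089 km
5: √((-0.0130·111.32)² + (-0.0007·93.96)²) = √(2.094272 + 0.004326) = 1.4487 km
6: √((0.0401·111.32)² + (0.0121·93.96)²) = √(19.926689 + 1.292578) = 4.6064 km
7: √((0.0342·111.32)² + (-0.0335·93.96)²) = √(14.494345 + 9.907763) = 4.9398 km
8: √((0.0188·111.32)² + (-0.0152·93.96)²) = √(4.379879 + 2.039732) = 2.5337 km
9: √((0.0400·111.32)² + (0.0129·93.96)²) = √(19.827428 + 1.469148) = 4.6148 km
10: √((-0.0081·111.32)² + (-0.0339·93.96)²) = √(0.813048 + 10.145779) = 3.3104 km
11: √((-0.0049·111.32)² + (0.0029·93.96)²) = √(0.297535 + 0.074248) = 0.6097 km
12: √((0.0086·111.32)² + (0.0043·93.96)²) = √(0.916523 + 0.163239) = 1.0391 km
13: √((-0.0176·111.32)² + (0.0204·93.96)²) = √(3.838590 + 3.674061) = 2.7409 km
14: √((-0.0052·111.32)² + (-0.0380·93.96)²) = √(0.335084 + 12.748327) = 3.6171 km
15: √((0.0354·111.32)² + (-0.0270·93.96)²) = √(15.529337 + 6.435963) = 4.6867 km
Threshold 1.8 km: 11 (0.6097 km), 12 (1.0391 km), 5 (1.4487 km) are within range.

11, 12, 5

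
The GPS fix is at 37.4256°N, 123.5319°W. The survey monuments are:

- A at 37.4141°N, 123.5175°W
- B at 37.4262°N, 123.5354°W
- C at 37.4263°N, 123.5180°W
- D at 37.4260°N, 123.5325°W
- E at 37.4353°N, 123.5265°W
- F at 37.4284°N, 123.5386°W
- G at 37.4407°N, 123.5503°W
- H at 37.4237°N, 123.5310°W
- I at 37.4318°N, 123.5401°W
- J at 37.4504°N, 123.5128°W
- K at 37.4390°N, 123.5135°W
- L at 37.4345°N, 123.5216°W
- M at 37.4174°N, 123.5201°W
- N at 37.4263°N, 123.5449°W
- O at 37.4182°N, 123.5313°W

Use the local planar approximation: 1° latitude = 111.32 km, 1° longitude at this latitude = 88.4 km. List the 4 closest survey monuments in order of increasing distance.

D, H, B, F

Distances from 37.4256°N, 123.5319°W:
A: √((-0.0115·111.32)² + (0.0144·88.4)²) = √(1.638861 + 1.620427) = 1.8053 km
B: √((0.0006·111.32)² + (-0.0035·88.4)²) = √(0.004461 + 0.095728) = 0.3165 km
C: √((0.0007·111.32)² + (0.0139·88.4)²) = √(0.006072 + 1.509851) = 1.2312 km
D: √((0.0004·111.32)² + (-0.0006·88.4)²) = √(0.001983 + 0.002813) = 0.0693 km
E: √((0.0097·111.32)² + (0.0054·88.4)²) = √(1.165977 + 0.227873) = 1.1806 km
F: √((0.0028·111.32)² + (-0.0067·88.4)²) = √(0.097154 + 0.350796) = 0.6693 km
G: √((0.0151·111.32)² + (-0.0184·88.4)²) = √(2.825532 + 2.645697) = 2.3391 km
H: √((-0.0019·111.32)² + (0.0009·88.4)²) = √(0.044736 + 0.006330) = 0.2260 km
I: √((0.0062·111.32)² + (-0.0082·88.4)²) = √(0.476354 + 0.525451) = 1.0009 km
J: √((0.0248·111.32)² + (0.0191·88.4)²) = √(7.621663 + 2.850830) = 3.2361 km
K: √((0.0134·111.32)² + (0.0184·88.4)²) = √(2.225133 + 2.645697) = 2.2070 km
L: √((0.0089·111.32)² + (0.0103·88.4)²) = √(0.981582 + 0.829047) = 1.3456 km
M: √((-0.0082·111.32)² + (0.0118·88.4)²) = √(0.833248 + 1.088099) = 1.3861 km
N: √((0.0007·111.32)² + (-0.0130·88.4)²) = √(0.006072 + 1.320661) = 1.1518 km
O: √((-0.0074·111.32)² + (0.0006·88.4)²) = √(0.678594 + 0.002813) = 0.8255 km
Sorted: D (0.0693 km) < H (0.2260 km) < B (0.3165 km) < F (0.6693 km) < O (0.8255 km) < I (1.0009 km) < …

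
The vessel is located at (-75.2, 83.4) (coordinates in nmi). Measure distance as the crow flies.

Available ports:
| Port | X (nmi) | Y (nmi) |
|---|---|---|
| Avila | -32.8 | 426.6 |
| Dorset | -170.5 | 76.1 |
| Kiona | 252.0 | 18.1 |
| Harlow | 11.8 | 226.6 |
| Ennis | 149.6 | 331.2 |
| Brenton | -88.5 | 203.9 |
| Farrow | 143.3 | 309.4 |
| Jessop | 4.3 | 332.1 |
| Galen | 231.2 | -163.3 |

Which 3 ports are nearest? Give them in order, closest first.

Dorset, Brenton, Harlow

Distances from (-75.2, 83.4):
Avila: 345.8 nmi
Dorset: 95.6 nmi
Kiona: 333.7 nmi
Harlow: 167.6 nmi
Ennis: 334.6 nmi
Brenton: 121.2 nmi
Farrow: 314.4 nmi
Jessop: 261.1 nmi
Galen: 393.4 nmi
Sorted: Dorset (95.6 nmi) < Brenton (121.2 nmi) < Harlow (167.6 nmi) < Jessop (261.1 nmi) < Farrow (314.4 nmi) < …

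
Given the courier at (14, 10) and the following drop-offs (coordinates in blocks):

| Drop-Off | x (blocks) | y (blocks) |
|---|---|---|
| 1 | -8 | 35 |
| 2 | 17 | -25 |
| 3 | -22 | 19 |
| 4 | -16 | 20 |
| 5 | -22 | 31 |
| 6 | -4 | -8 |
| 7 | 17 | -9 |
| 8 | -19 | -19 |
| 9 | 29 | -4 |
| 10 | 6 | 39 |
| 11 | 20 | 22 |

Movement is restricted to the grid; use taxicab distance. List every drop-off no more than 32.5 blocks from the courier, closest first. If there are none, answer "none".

Distances from (14, 10):
1: |-22| + |25| = 22 + 25 = 47 blocks
2: |3| + |-35| = 3 + 35 = 38 blocks
3: |-36| + |9| = 36 + 9 = 45 blocks
4: |-30| + |10| = 30 + 10 = 40 blocks
5: |-36| + |21| = 36 + 21 = 57 blocks
6: |-18| + |-18| = 18 + 18 = 36 blocks
7: |3| + |-19| = 3 + 19 = 22 blocks
8: |-33| + |-29| = 33 + 29 = 62 blocks
9: |15| + |-14| = 15 + 14 = 29 blocks
10: |-8| + |29| = 8 + 29 = 37 blocks
11: |6| + |12| = 6 + 12 = 18 blocks
Threshold 32.5 blocks: 11 (18 blocks), 7 (22 blocks), 9 (29 blocks) are within range.

11, 7, 9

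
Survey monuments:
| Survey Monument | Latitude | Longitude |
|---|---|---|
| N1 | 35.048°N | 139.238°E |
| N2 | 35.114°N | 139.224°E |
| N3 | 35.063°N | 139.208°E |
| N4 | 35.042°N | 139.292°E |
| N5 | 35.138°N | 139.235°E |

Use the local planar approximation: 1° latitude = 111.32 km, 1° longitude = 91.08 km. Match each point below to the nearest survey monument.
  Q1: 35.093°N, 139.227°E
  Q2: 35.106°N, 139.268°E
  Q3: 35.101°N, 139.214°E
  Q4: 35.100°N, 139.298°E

Q1→N2; Q2→N2; Q3→N2; Q4→N4

Q1 at 35.093°N, 139.227°E:
  N1: 5.109 km
  N2: 2.354 km
  N3: 3.761 km
  N4: 8.202 km
  N5: 5.062 km
  → nearest: N2 (2.354 km)
Q2 at 35.106°N, 139.268°E:
  N1: 7.011 km
  N2: 4.105 km
  N3: 7.265 km
  N4: 7.452 km
  N5: 4.661 km
  → nearest: N2 (4.105 km)
Q3 at 35.101°N, 139.214°E:
  N1: 6.292 km
  N2: 1.710 km
  N3: 4.265 km
  N4: 9.675 km
  N5: 4.541 km
  → nearest: N2 (1.710 km)
Q4 at 35.100°N, 139.298°E:
  N1: 7.961 km
  N2: 6.918 km
  N3: 9.174 km
  N4: 6.480 km
  N5: 7.129 km
  → nearest: N4 (6.480 km)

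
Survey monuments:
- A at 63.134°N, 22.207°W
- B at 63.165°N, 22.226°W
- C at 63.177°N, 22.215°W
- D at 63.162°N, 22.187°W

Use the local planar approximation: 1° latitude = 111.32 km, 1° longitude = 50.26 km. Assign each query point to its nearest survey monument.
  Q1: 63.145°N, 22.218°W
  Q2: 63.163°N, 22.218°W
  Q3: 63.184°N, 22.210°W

Q1 at 63.145°N, 22.218°W:
  A: √((-0.011·111.32)² + (0.011·50.26)²) = √(1.49945 + 0.30565) = 1.344 km
  B: √((0.020·111.32)² + (-0.008·50.26)²) = √(4.95686 + 0.16167) = 2.262 km
  C: √((0.032·111.32)² + (0.003·50.26)²) = √(12.68955 + 0.02273) = 3.565 km
  D: √((0.017·111.32)² + (0.031·50.26)²) = √(3.58133 + 2.42755) = 2.451 km
  → nearest: A (1.344 km)
Q2 at 63.163°N, 22.218°W:
  A: √((-0.029·111.32)² + (0.011·50.26)²) = √(10.42179 + 0.30565) = 3.275 km
  B: √((0.002·111.32)² + (-0.008·50.26)²) = √(0.04957 + 0.16167) = 0.460 km
  C: √((0.014·111.32)² + (0.003·50.26)²) = √(2.42886 + 0.02273) = 1.566 km
  D: √((-0.001·111.32)² + (0.031·50.26)²) = √(0.01239 + 2.42755) = 1.562 km
  → nearest: B (0.460 km)
Q3 at 63.184°N, 22.210°W:
  A: √((-0.050·111.32)² + (0.003·50.26)²) = √(30.98036 + 0.02273) = 5.568 km
  B: √((-0.019·111.32)² + (-0.016·50.26)²) = √(4.47356 + 0.64667) = 2.263 km
  C: √((-0.007·111.32)² + (-0.005·50.26)²) = √(0.60721 + 0.06315) = 0.819 km
  D: √((-0.022·111.32)² + (0.023·50.26)²) = √(5.99780 + 1.33629) = 2.708 km
  → nearest: C (0.819 km)

Q1→A; Q2→B; Q3→C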